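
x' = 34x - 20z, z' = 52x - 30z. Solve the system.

Coefficient matrix A = [[34, -20], [52, -30]].
Characteristic polynomial det(A - λI) = λ^2 - 4λ + 20 = 0.
Eigenvalues λ = 2 ± 4i (complex conjugate pair).
For λ=2+4i: an eigenvector is (1,2) - i(-2,-3) = (1 + 2i, 2 + 3i).
A real fundamental pair from Re and Im of e^((2+4i)t)v: X_1 = e^(2t)(cos(4t)·(1,2) + sin(4t)·(-2,-3)), X_2 = e^(2t)(sin(4t)·(1,2) - cos(4t)·(-2,-3)).
General solution: c_1X_1 + c_2X_2.

x(t) = -2c_1e^(2t)sin(4t) + c_1e^(2t)cos(4t) + c_2e^(2t)sin(4t) + 2c_2e^(2t)cos(4t), z(t) = -3c_1e^(2t)sin(4t) + 2c_1e^(2t)cos(4t) + 2c_2e^(2t)sin(4t) + 3c_2e^(2t)cos(4t)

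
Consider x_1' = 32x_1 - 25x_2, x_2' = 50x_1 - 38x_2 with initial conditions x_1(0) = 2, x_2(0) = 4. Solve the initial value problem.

x_1(t) = -6e^(-3t)sin(5t) + 2e^(-3t)cos(5t), x_2(t) = -8e^(-3t)sin(5t) + 4e^(-3t)cos(5t)

Coefficient matrix A = [[32, -25], [50, -38]].
Characteristic polynomial det(A - λI) = λ^2 + 6λ + 34 = 0.
Eigenvalues λ = -3 ± 5i (complex conjugate pair).
For λ=-3+5i: an eigenvector is (2,3) - i(-1,-1) = (2 + i, 3 + i).
A real fundamental pair from Re and Im of e^((-3+5i)t)v: X_1 = e^(-3t)(cos(5t)·(2,3) + sin(5t)·(-1,-1)), X_2 = e^(-3t)(sin(5t)·(2,3) - cos(5t)·(-1,-1)).
General solution: c_1X_1 + c_2X_2.
Applying x_1(0)=2, x_2(0)=4 gives c_1=2, c_2=-2.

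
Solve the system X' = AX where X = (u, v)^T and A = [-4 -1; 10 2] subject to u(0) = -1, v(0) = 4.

Coefficient matrix A = [[-4, -1], [10, 2]].
Characteristic polynomial det(A - λI) = λ^2 + 2λ + 2 = 0.
Eigenvalues λ = -1 ± i (complex conjugate pair).
For λ=-1+i: an eigenvector is (0,1) - i(-1,3) = (0 + i, 1 - 3i).
A real fundamental pair from Re and Im of e^((-1+i)t)v: X_1 = e^(-t)(cos(t)·(0,1) + sin(t)·(-1,3)), X_2 = e^(-t)(sin(t)·(0,1) - cos(t)·(-1,3)).
General solution: c_1X_1 + c_2X_2.
Applying u(0)=-1, v(0)=4 gives c_1=1, c_2=-1.

u(t) = -e^(-t)sin(t) - e^(-t)cos(t), v(t) = 2e^(-t)sin(t) + 4e^(-t)cos(t)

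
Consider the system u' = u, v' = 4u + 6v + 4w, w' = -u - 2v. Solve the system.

u(t) = C_1e^(t), v(t) = -C_2e^(2t) - 2C_3e^(4t), w(t) = -C_1e^(t) + C_2e^(2t) + C_3e^(4t)

Coefficient matrix A = [[1, 0, 0], [4, 6, 4], [-1, -2, 0]].
det(A - λI) = 0 gives eigenvalues λ = 1, 2, 4.
For λ=1: eigenvector (1,0,-1).
For λ=2: eigenvector (0,-1,1).
For λ=4: eigenvector (0,-2,1).
General solution: C_1e^(t)(1,0,-1) + C_2e^(2t)(0,-1,1) + C_3e^(4t)(0,-2,1).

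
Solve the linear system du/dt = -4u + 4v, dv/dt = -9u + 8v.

u(t) = 2C_1e^(2t) + 2C_2te^(2t) - C_2e^(2t), v(t) = 3C_1e^(2t) + 3C_2te^(2t) - C_2e^(2t)

Coefficient matrix A = [[-4, 4], [-9, 8]].
Characteristic polynomial det(A - λI) = λ^2 - 4λ + 4 = 0.
Single eigenvalue λ = 2 with algebraic multiplicity 2.
Eigenvector v = (2,3); generalized eigenvector w with (A-λI)w=v is (-1,-1).
General solution: e^(2t)[C_1·v + C_2·(t·v + w)].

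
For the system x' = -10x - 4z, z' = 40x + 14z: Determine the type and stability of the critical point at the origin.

unstable spiral

A = [[-10,-4],[40,14]]; det(A-λI) = λ^2 - 4λ + 20.
λ = 2 ± 4i: positive real part.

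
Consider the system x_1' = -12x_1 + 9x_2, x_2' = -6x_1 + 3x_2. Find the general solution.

Coefficient matrix A = [[-12, 9], [-6, 3]].
Characteristic polynomial det(A - λI) = λ^2 + 9λ + 18 = 0.
Eigenvalues λ = -3, -6.
For λ=-3: (A-λI) row 1 is [-9, 9], so an eigenvector is (1, 1).
For λ=-6: (A-λI) row 1 is [-6, 9], so an eigenvector is (3, 2).
General solution: K_1e^(-3t)(1,1) + K_2e^(-6t)(3,2).

x_1(t) = K_1e^(-3t) + 3K_2e^(-6t), x_2(t) = K_1e^(-3t) + 2K_2e^(-6t)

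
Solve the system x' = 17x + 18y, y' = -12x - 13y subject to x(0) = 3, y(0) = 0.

x(t) = 9e^(5t) - 6e^(-t), y(t) = -6e^(5t) + 6e^(-t)

Coefficient matrix A = [[17, 18], [-12, -13]].
Characteristic polynomial det(A - λI) = λ^2 - 4λ - 5 = 0.
Eigenvalues λ = 5, -1.
For λ=5: (A-λI) row 1 is [12, 18], so an eigenvector is (-3, 2).
For λ=-1: (A-λI) row 1 is [18, 18], so an eigenvector is (-1, 1).
General solution: C_1e^(5t)(-3,2) + C_2e^(-t)(-1,1).
Applying x(0)=3, y(0)=0 gives C_1=-3, C_2=6.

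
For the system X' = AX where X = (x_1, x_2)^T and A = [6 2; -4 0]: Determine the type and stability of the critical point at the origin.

A = [[6,2],[-4,0]]; det(A-λI) = λ^2 - 6λ + 8.
λ = 2, 4: both positive.

unstable node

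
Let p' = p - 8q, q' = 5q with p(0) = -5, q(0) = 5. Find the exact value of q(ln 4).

5120

A = [[1,-8],[0,5]]; eigenvalues λ = 5, 1.
Eigenvectors: (-2,1) for λ=5, (1,0) for λ=1.
From the initial condition, c_1 = 5, c_2 = 5.
q(ln 4) = (5)(4^5)(1) + (5)(4^1)(0) = 5120.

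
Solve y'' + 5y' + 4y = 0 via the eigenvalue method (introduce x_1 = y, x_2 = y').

Let x_1 = y, x_2 = y'. Then x_1' = x_2 and x_2' = -4x_1 - 5x_2.
A = [[0,1],[-4,-5]]; det(A-λI) = λ^2 + 5λ + 4.
Eigenvalues λ = -1, -4 with eigenvectors (1,-1), (1,-4).

y(t) = C_1e^(-t) + C_2e^(-4t)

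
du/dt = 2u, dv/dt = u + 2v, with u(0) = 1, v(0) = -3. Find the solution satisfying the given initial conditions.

Coefficient matrix A = [[2, 0], [1, 2]].
Characteristic polynomial det(A - λI) = λ^2 - 4λ + 4 = 0.
Single eigenvalue λ = 2 with algebraic multiplicity 2.
Eigenvector v = (0,1); generalized eigenvector w with (A-λI)w=v is (1,2).
General solution: e^(2t)[C_1·v + C_2·(t·v + w)].
Applying u(0)=1, v(0)=-3 gives C_1=-5, C_2=1.

u(t) = e^(2t), v(t) = te^(2t) - 3e^(2t)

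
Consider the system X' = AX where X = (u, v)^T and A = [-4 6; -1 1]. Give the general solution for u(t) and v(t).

u(t) = 2C_1e^(-t) + 3C_2e^(-2t), v(t) = C_1e^(-t) + C_2e^(-2t)

Coefficient matrix A = [[-4, 6], [-1, 1]].
Characteristic polynomial det(A - λI) = λ^2 + 3λ + 2 = 0.
Eigenvalues λ = -1, -2.
For λ=-1: (A-λI) row 1 is [-3, 6], so an eigenvector is (2, 1).
For λ=-2: (A-λI) row 1 is [-2, 6], so an eigenvector is (3, 1).
General solution: C_1e^(-t)(2,1) + C_2e^(-2t)(3,1).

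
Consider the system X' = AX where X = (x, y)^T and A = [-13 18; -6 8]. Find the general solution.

Coefficient matrix A = [[-13, 18], [-6, 8]].
Characteristic polynomial det(A - λI) = λ^2 + 5λ + 4 = 0.
Eigenvalues λ = -1, -4.
For λ=-1: (A-λI) row 1 is [-12, 18], so an eigenvector is (-3, -2).
For λ=-4: (A-λI) row 1 is [-9, 18], so an eigenvector is (-2, -1).
General solution: K_1e^(-t)(-3,-2) + K_2e^(-4t)(-2,-1).

x(t) = -3K_1e^(-t) - 2K_2e^(-4t), y(t) = -2K_1e^(-t) - K_2e^(-4t)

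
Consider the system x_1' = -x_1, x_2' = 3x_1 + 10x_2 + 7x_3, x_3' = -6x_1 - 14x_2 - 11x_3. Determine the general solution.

x_1(t) = C_3e^(-t), x_2(t) = C_1e^(3t) + C_2e^(-4t) + C_3e^(-t), x_3(t) = -C_1e^(3t) - 2C_2e^(-4t) - 2C_3e^(-t)

Coefficient matrix A = [[-1, 0, 0], [3, 10, 7], [-6, -14, -11]].
det(A - λI) = 0 gives eigenvalues λ = 3, -4, -1.
For λ=3: eigenvector (0,1,-1).
For λ=-4: eigenvector (0,1,-2).
For λ=-1: eigenvector (1,1,-2).
General solution: C_1e^(3t)(0,1,-1) + C_2e^(-4t)(0,1,-2) + C_3e^(-t)(1,1,-2).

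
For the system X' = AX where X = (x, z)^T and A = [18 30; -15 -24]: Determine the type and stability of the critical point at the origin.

A = [[18,30],[-15,-24]]; det(A-λI) = λ^2 + 6λ + 18.
λ = -3 ± 3i: negative real part.

stable spiral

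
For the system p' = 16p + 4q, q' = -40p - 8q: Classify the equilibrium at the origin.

unstable spiral

A = [[16,4],[-40,-8]]; det(A-λI) = λ^2 - 8λ + 32.
λ = 4 ± 4i: positive real part.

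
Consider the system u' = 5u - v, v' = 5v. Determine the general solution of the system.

u(t) = -c_1e^(5t) - c_2te^(5t) + 3c_2e^(5t), v(t) = c_2e^(5t)

Coefficient matrix A = [[5, -1], [0, 5]].
Characteristic polynomial det(A - λI) = λ^2 - 10λ + 25 = 0.
Single eigenvalue λ = 5 with algebraic multiplicity 2.
Eigenvector v = (-1,0); generalized eigenvector w with (A-λI)w=v is (3,1).
General solution: e^(5t)[c_1·v + c_2·(t·v + w)].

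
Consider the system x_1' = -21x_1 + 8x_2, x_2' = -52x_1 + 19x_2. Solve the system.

x_1(t) = -c_1e^(-t)sin(4t) - c_1e^(-t)cos(4t) - c_2e^(-t)sin(4t) + c_2e^(-t)cos(4t), x_2(t) = -2c_1e^(-t)sin(4t) - 3c_1e^(-t)cos(4t) - 3c_2e^(-t)sin(4t) + 2c_2e^(-t)cos(4t)

Coefficient matrix A = [[-21, 8], [-52, 19]].
Characteristic polynomial det(A - λI) = λ^2 + 2λ + 17 = 0.
Eigenvalues λ = -1 ± 4i (complex conjugate pair).
For λ=-1+4i: an eigenvector is (-1,-3) - i(-1,-2) = (-1 + i, -3 + 2i).
A real fundamental pair from Re and Im of e^((-1+4i)t)v: X_1 = e^(-t)(cos(4t)·(-1,-3) + sin(4t)·(-1,-2)), X_2 = e^(-t)(sin(4t)·(-1,-3) - cos(4t)·(-1,-2)).
General solution: c_1X_1 + c_2X_2.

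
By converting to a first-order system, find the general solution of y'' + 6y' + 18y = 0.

Let x_1 = y, x_2 = y'. Then x_1' = x_2 and x_2' = -18x_1 - 6x_2.
A = [[0,1],[-18,-6]]; det(A-λI) = λ^2 + 6λ + 18.
Eigenvalues λ = -3 ± 3i.

y(t) = C_1e^(-3t)cos(3t) + C_2e^(-3t)sin(3t)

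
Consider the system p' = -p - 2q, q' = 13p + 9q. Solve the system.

Coefficient matrix A = [[-1, -2], [13, 9]].
Characteristic polynomial det(A - λI) = λ^2 - 8λ + 17 = 0.
Eigenvalues λ = 4 ± i (complex conjugate pair).
For λ=4+i: an eigenvector is (-1,2) - i(1,-3) = (-1 - i, 2 + 3i).
A real fundamental pair from Re and Im of e^((4+i)t)v: X_1 = e^(4t)(cos(t)·(-1,2) + sin(t)·(1,-3)), X_2 = e^(4t)(sin(t)·(-1,2) - cos(t)·(1,-3)).
General solution: K_1X_1 + K_2X_2.

p(t) = K_1e^(4t)sin(t) - K_1e^(4t)cos(t) - K_2e^(4t)sin(t) - K_2e^(4t)cos(t), q(t) = -3K_1e^(4t)sin(t) + 2K_1e^(4t)cos(t) + 2K_2e^(4t)sin(t) + 3K_2e^(4t)cos(t)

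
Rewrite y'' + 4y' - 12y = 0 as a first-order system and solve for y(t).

y(t) = c_1e^(2t) + c_2e^(-6t)

Let x_1 = y, x_2 = y'. Then x_1' = x_2 and x_2' = 12x_1 - 4x_2.
A = [[0,1],[12,-4]]; det(A-λI) = λ^2 + 4λ - 12.
Eigenvalues λ = 2, -6 with eigenvectors (1,2), (1,-6).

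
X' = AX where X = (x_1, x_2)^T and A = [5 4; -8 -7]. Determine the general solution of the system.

x_1(t) = -C_1e^(t) + C_2e^(-3t), x_2(t) = C_1e^(t) - 2C_2e^(-3t)

Coefficient matrix A = [[5, 4], [-8, -7]].
Characteristic polynomial det(A - λI) = λ^2 + 2λ - 3 = 0.
Eigenvalues λ = 1, -3.
For λ=1: (A-λI) row 1 is [4, 4], so an eigenvector is (-1, 1).
For λ=-3: (A-λI) row 1 is [8, 4], so an eigenvector is (1, -2).
General solution: C_1e^(t)(-1,1) + C_2e^(-3t)(1,-2).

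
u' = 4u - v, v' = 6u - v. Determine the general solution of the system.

u(t) = -C_1e^(t) - C_2e^(2t), v(t) = -3C_1e^(t) - 2C_2e^(2t)

Coefficient matrix A = [[4, -1], [6, -1]].
Characteristic polynomial det(A - λI) = λ^2 - 3λ + 2 = 0.
Eigenvalues λ = 1, 2.
For λ=1: (A-λI) row 1 is [3, -1], so an eigenvector is (-1, -3).
For λ=2: (A-λI) row 1 is [2, -1], so an eigenvector is (-1, -2).
General solution: C_1e^(t)(-1,-3) + C_2e^(2t)(-1,-2).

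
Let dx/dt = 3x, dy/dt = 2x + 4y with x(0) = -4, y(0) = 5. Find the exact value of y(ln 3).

A = [[3,0],[2,4]]; eigenvalues λ = 3, 4.
Eigenvectors: (1,-2) for λ=3, (0,1) for λ=4.
From the initial condition, c_1 = -4, c_2 = -3.
y(ln 3) = (-4)(3^3)(-2) + (-3)(3^4)(1) = -27.

-27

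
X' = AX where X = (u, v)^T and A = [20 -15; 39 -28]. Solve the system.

u(t) = c_1e^(-4t)sin(3t) + 2c_1e^(-4t)cos(3t) + 2c_2e^(-4t)sin(3t) - c_2e^(-4t)cos(3t), v(t) = 2c_1e^(-4t)sin(3t) + 3c_1e^(-4t)cos(3t) + 3c_2e^(-4t)sin(3t) - 2c_2e^(-4t)cos(3t)

Coefficient matrix A = [[20, -15], [39, -28]].
Characteristic polynomial det(A - λI) = λ^2 + 8λ + 25 = 0.
Eigenvalues λ = -4 ± 3i (complex conjugate pair).
For λ=-4+3i: an eigenvector is (2,3) - i(1,2) = (2 - i, 3 - 2i).
A real fundamental pair from Re and Im of e^((-4+3i)t)v: X_1 = e^(-4t)(cos(3t)·(2,3) + sin(3t)·(1,2)), X_2 = e^(-4t)(sin(3t)·(2,3) - cos(3t)·(1,2)).
General solution: c_1X_1 + c_2X_2.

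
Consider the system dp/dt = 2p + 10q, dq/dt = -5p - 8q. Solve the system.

p(t) = C_1e^(-3t)sin(5t) + C_1e^(-3t)cos(5t) + C_2e^(-3t)sin(5t) - C_2e^(-3t)cos(5t), q(t) = -C_1e^(-3t)sin(5t) + C_2e^(-3t)cos(5t)

Coefficient matrix A = [[2, 10], [-5, -8]].
Characteristic polynomial det(A - λI) = λ^2 + 6λ + 34 = 0.
Eigenvalues λ = -3 ± 5i (complex conjugate pair).
For λ=-3+5i: an eigenvector is (1,0) - i(1,-1) = (1 - i, 0 + i).
A real fundamental pair from Re and Im of e^((-3+5i)t)v: X_1 = e^(-3t)(cos(5t)·(1,0) + sin(5t)·(1,-1)), X_2 = e^(-3t)(sin(5t)·(1,0) - cos(5t)·(1,-1)).
General solution: C_1X_1 + C_2X_2.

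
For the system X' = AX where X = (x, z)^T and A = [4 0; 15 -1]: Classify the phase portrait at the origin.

A = [[4,0],[15,-1]]; det(A-λI) = λ^2 - 3λ - 4.
λ = 4, -1: opposite signs.

saddle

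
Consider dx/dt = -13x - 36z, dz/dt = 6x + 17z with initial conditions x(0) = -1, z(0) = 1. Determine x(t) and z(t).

x(t) = -4e^(5t) + 3e^(-t), z(t) = 2e^(5t) - e^(-t)

Coefficient matrix A = [[-13, -36], [6, 17]].
Characteristic polynomial det(A - λI) = λ^2 - 4λ - 5 = 0.
Eigenvalues λ = -1, 5.
For λ=-1: (A-λI) row 1 is [-12, -36], so an eigenvector is (3, -1).
For λ=5: (A-λI) row 1 is [-18, -36], so an eigenvector is (-2, 1).
General solution: c_1e^(-t)(3,-1) + c_2e^(5t)(-2,1).
Applying x(0)=-1, z(0)=1 gives c_1=1, c_2=2.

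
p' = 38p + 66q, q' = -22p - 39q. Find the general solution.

Coefficient matrix A = [[38, 66], [-22, -39]].
Characteristic polynomial det(A - λI) = λ^2 + λ - 30 = 0.
Eigenvalues λ = -6, 5.
For λ=-6: (A-λI) row 1 is [44, 66], so an eigenvector is (3, -2).
For λ=5: (A-λI) row 1 is [33, 66], so an eigenvector is (2, -1).
General solution: c_1e^(-6t)(3,-2) + c_2e^(5t)(2,-1).

p(t) = 3c_1e^(-6t) + 2c_2e^(5t), q(t) = -2c_1e^(-6t) - c_2e^(5t)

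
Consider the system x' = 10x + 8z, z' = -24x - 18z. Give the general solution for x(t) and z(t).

Coefficient matrix A = [[10, 8], [-24, -18]].
Characteristic polynomial det(A - λI) = λ^2 + 8λ + 12 = 0.
Eigenvalues λ = -6, -2.
For λ=-6: (A-λI) row 1 is [16, 8], so an eigenvector is (1, -2).
For λ=-2: (A-λI) row 1 is [12, 8], so an eigenvector is (-2, 3).
General solution: K_1e^(-6t)(1,-2) + K_2e^(-2t)(-2,3).

x(t) = K_1e^(-6t) - 2K_2e^(-2t), z(t) = -2K_1e^(-6t) + 3K_2e^(-2t)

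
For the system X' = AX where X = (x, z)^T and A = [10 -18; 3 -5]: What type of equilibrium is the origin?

unstable node

A = [[10,-18],[3,-5]]; det(A-λI) = λ^2 - 5λ + 4.
λ = 4, 1: both positive.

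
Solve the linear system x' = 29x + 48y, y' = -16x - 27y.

Coefficient matrix A = [[29, 48], [-16, -27]].
Characteristic polynomial det(A - λI) = λ^2 - 2λ - 15 = 0.
Eigenvalues λ = -3, 5.
For λ=-3: (A-λI) row 1 is [32, 48], so an eigenvector is (3, -2).
For λ=5: (A-λI) row 1 is [24, 48], so an eigenvector is (-2, 1).
General solution: C_1e^(-3t)(3,-2) + C_2e^(5t)(-2,1).

x(t) = 3C_1e^(-3t) - 2C_2e^(5t), y(t) = -2C_1e^(-3t) + C_2e^(5t)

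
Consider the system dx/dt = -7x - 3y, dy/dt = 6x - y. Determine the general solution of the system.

Coefficient matrix A = [[-7, -3], [6, -1]].
Characteristic polynomial det(A - λI) = λ^2 + 8λ + 25 = 0.
Eigenvalues λ = -4 ± 3i (complex conjugate pair).
For λ=-4+3i: an eigenvector is (0,-1) - i(1,-1) = (0 - i, -1 + i).
A real fundamental pair from Re and Im of e^((-4+3i)t)v: X_1 = e^(-4t)(cos(3t)·(0,-1) + sin(3t)·(1,-1)), X_2 = e^(-4t)(sin(3t)·(0,-1) - cos(3t)·(1,-1)).
General solution: C_1X_1 + C_2X_2.

x(t) = C_1e^(-4t)sin(3t) - C_2e^(-4t)cos(3t), y(t) = -C_1e^(-4t)sin(3t) - C_1e^(-4t)cos(3t) - C_2e^(-4t)sin(3t) + C_2e^(-4t)cos(3t)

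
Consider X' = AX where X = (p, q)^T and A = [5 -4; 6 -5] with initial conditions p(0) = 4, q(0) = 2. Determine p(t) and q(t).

p(t) = 8e^(t) - 4e^(-t), q(t) = 8e^(t) - 6e^(-t)

Coefficient matrix A = [[5, -4], [6, -5]].
Characteristic polynomial det(A - λI) = λ^2 - 1 = 0.
Eigenvalues λ = 1, -1.
For λ=1: (A-λI) row 1 is [4, -4], so an eigenvector is (-1, -1).
For λ=-1: (A-λI) row 1 is [6, -4], so an eigenvector is (2, 3).
General solution: c_1e^(t)(-1,-1) + c_2e^(-t)(2,3).
Applying p(0)=4, q(0)=2 gives c_1=-8, c_2=-2.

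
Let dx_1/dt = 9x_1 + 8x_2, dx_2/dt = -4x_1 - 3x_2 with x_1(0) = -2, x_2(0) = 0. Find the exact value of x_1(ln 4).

-4088

A = [[9,8],[-4,-3]]; eigenvalues λ = 1, 5.
Eigenvectors: (1,-1) for λ=1, (2,-1) for λ=5.
From the initial condition, c_1 = 2, c_2 = -2.
x_1(ln 4) = (2)(4^1)(1) + (-2)(4^5)(2) = -4088.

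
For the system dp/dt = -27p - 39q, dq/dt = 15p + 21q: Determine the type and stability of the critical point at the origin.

A = [[-27,-39],[15,21]]; det(A-λI) = λ^2 + 6λ + 18.
λ = -3 ± 3i: negative real part.

stable spiral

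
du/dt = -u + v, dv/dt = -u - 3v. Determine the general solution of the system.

Coefficient matrix A = [[-1, 1], [-1, -3]].
Characteristic polynomial det(A - λI) = λ^2 + 4λ + 4 = 0.
Single eigenvalue λ = -2 with algebraic multiplicity 2.
Eigenvector v = (-1,1); generalized eigenvector w with (A-λI)w=v is (0,-1).
General solution: e^(-2t)[c_1·v + c_2·(t·v + w)].

u(t) = -c_1e^(-2t) - c_2te^(-2t), v(t) = c_1e^(-2t) + c_2te^(-2t) - c_2e^(-2t)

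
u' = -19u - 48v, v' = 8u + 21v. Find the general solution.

u(t) = -3K_1e^(-3t) + 2K_2e^(5t), v(t) = K_1e^(-3t) - K_2e^(5t)

Coefficient matrix A = [[-19, -48], [8, 21]].
Characteristic polynomial det(A - λI) = λ^2 - 2λ - 15 = 0.
Eigenvalues λ = -3, 5.
For λ=-3: (A-λI) row 1 is [-16, -48], so an eigenvector is (-3, 1).
For λ=5: (A-λI) row 1 is [-24, -48], so an eigenvector is (2, -1).
General solution: K_1e^(-3t)(-3,1) + K_2e^(5t)(2,-1).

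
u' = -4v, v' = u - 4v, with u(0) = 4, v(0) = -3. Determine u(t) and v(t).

Coefficient matrix A = [[0, -4], [1, -4]].
Characteristic polynomial det(A - λI) = λ^2 + 4λ + 4 = 0.
Single eigenvalue λ = -2 with algebraic multiplicity 2.
Eigenvector v = (-2,-1); generalized eigenvector w with (A-λI)w=v is (3,2).
General solution: e^(-2t)[c_1·v + c_2·(t·v + w)].
Applying u(0)=4, v(0)=-3 gives c_1=-17, c_2=-10.

u(t) = 20te^(-2t) + 4e^(-2t), v(t) = 10te^(-2t) - 3e^(-2t)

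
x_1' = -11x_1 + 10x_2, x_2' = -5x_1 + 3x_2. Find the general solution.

Coefficient matrix A = [[-11, 10], [-5, 3]].
Characteristic polynomial det(A - λI) = λ^2 + 8λ + 17 = 0.
Eigenvalues λ = -4 ± i (complex conjugate pair).
For λ=-4+i: an eigenvector is (-3,-2) - i(1,1) = (-3 - i, -2 - i).
A real fundamental pair from Re and Im of e^((-4+i)t)v: X_1 = e^(-4t)(cos(t)·(-3,-2) + sin(t)·(1,1)), X_2 = e^(-4t)(sin(t)·(-3,-2) - cos(t)·(1,1)).
General solution: C_1X_1 + C_2X_2.

x_1(t) = C_1e^(-4t)sin(t) - 3C_1e^(-4t)cos(t) - 3C_2e^(-4t)sin(t) - C_2e^(-4t)cos(t), x_2(t) = C_1e^(-4t)sin(t) - 2C_1e^(-4t)cos(t) - 2C_2e^(-4t)sin(t) - C_2e^(-4t)cos(t)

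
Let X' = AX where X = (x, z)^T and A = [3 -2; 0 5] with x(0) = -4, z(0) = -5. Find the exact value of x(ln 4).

4544

A = [[3,-2],[0,5]]; eigenvalues λ = 3, 5.
Eigenvectors: (1,0) for λ=3, (-1,1) for λ=5.
From the initial condition, c_1 = -9, c_2 = -5.
x(ln 4) = (-9)(4^3)(1) + (-5)(4^5)(-1) = 4544.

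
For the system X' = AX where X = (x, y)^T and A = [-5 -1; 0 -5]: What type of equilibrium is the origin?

A = [[-5,-1],[0,-5]]; det(A-λI) = λ^2 + 10λ + 25.
repeated λ = -5 with a single eigenvector.

stable improper node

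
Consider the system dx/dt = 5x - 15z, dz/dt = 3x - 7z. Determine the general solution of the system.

x(t) = -K_1e^(-t)sin(3t) + 2K_1e^(-t)cos(3t) + 2K_2e^(-t)sin(3t) + K_2e^(-t)cos(3t), z(t) = K_1e^(-t)cos(3t) + K_2e^(-t)sin(3t)

Coefficient matrix A = [[5, -15], [3, -7]].
Characteristic polynomial det(A - λI) = λ^2 + 2λ + 10 = 0.
Eigenvalues λ = -1 ± 3i (complex conjugate pair).
For λ=-1+3i: an eigenvector is (2,1) - i(-1,0) = (2 + i, 1).
A real fundamental pair from Re and Im of e^((-1+3i)t)v: X_1 = e^(-t)(cos(3t)·(2,1) + sin(3t)·(-1,0)), X_2 = e^(-t)(sin(3t)·(2,1) - cos(3t)·(-1,0)).
General solution: K_1X_1 + K_2X_2.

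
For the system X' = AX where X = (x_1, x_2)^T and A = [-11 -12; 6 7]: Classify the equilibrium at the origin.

saddle

A = [[-11,-12],[6,7]]; det(A-λI) = λ^2 + 4λ - 5.
λ = 1, -5: opposite signs.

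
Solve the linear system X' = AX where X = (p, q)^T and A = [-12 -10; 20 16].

Coefficient matrix A = [[-12, -10], [20, 16]].
Characteristic polynomial det(A - λI) = λ^2 - 4λ + 8 = 0.
Eigenvalues λ = 2 ± 2i (complex conjugate pair).
For λ=2+2i: an eigenvector is (2,-3) - i(1,-1) = (2 - i, -3 + i).
A real fundamental pair from Re and Im of e^((2+2i)t)v: X_1 = e^(2t)(cos(2t)·(2,-3) + sin(2t)·(1,-1)), X_2 = e^(2t)(sin(2t)·(2,-3) - cos(2t)·(1,-1)).
General solution: c_1X_1 + c_2X_2.

p(t) = c_1e^(2t)sin(2t) + 2c_1e^(2t)cos(2t) + 2c_2e^(2t)sin(2t) - c_2e^(2t)cos(2t), q(t) = -c_1e^(2t)sin(2t) - 3c_1e^(2t)cos(2t) - 3c_2e^(2t)sin(2t) + c_2e^(2t)cos(2t)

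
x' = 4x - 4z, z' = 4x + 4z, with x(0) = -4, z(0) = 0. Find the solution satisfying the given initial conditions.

Coefficient matrix A = [[4, -4], [4, 4]].
Characteristic polynomial det(A - λI) = λ^2 - 8λ + 32 = 0.
Eigenvalues λ = 4 ± 4i (complex conjugate pair).
For λ=4+4i: an eigenvector is (0,-1) - i(1,0) = (0 - i, -1).
A real fundamental pair from Re and Im of e^((4+4i)t)v: X_1 = e^(4t)(cos(4t)·(0,-1) + sin(4t)·(1,0)), X_2 = e^(4t)(sin(4t)·(0,-1) - cos(4t)·(1,0)).
General solution: K_1X_1 + K_2X_2.
Applying x(0)=-4, z(0)=0 gives K_1=0, K_2=4.

x(t) = -4e^(4t)cos(4t), z(t) = -4e^(4t)sin(4t)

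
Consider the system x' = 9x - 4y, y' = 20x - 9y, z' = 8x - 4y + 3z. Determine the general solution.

x(t) = K_1e^(t) + 2K_2e^(-t), y(t) = 2K_1e^(t) + 5K_2e^(-t), z(t) = K_2e^(-t) + K_3e^(3t)

Coefficient matrix A = [[9, -4, 0], [20, -9, 0], [8, -4, 3]].
det(A - λI) = 0 gives eigenvalues λ = 1, -1, 3.
For λ=1: eigenvector (1,2,0).
For λ=-1: eigenvector (2,5,1).
For λ=3: eigenvector (0,0,1).
General solution: K_1e^(t)(1,2,0) + K_2e^(-t)(2,5,1) + K_3e^(3t)(0,0,1).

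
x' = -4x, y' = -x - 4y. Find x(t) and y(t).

Coefficient matrix A = [[-4, 0], [-1, -4]].
Characteristic polynomial det(A - λI) = λ^2 + 8λ + 16 = 0.
Single eigenvalue λ = -4 with algebraic multiplicity 2.
Eigenvector v = (0,-1); generalized eigenvector w with (A-λI)w=v is (1,3).
General solution: e^(-4t)[C_1·v + C_2·(t·v + w)].

x(t) = C_2e^(-4t), y(t) = -C_1e^(-4t) - C_2te^(-4t) + 3C_2e^(-4t)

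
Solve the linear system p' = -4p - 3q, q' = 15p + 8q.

p(t) = K_1e^(2t)sin(3t) - K_2e^(2t)cos(3t), q(t) = -2K_1e^(2t)sin(3t) - K_1e^(2t)cos(3t) - K_2e^(2t)sin(3t) + 2K_2e^(2t)cos(3t)

Coefficient matrix A = [[-4, -3], [15, 8]].
Characteristic polynomial det(A - λI) = λ^2 - 4λ + 13 = 0.
Eigenvalues λ = 2 ± 3i (complex conjugate pair).
For λ=2+3i: an eigenvector is (0,-1) - i(1,-2) = (0 - i, -1 + 2i).
A real fundamental pair from Re and Im of e^((2+3i)t)v: X_1 = e^(2t)(cos(3t)·(0,-1) + sin(3t)·(1,-2)), X_2 = e^(2t)(sin(3t)·(0,-1) - cos(3t)·(1,-2)).
General solution: K_1X_1 + K_2X_2.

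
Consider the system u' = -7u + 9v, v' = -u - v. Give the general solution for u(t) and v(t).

u(t) = -3C_1e^(-4t) - 3C_2te^(-4t) - 2C_2e^(-4t), v(t) = -C_1e^(-4t) - C_2te^(-4t) - C_2e^(-4t)

Coefficient matrix A = [[-7, 9], [-1, -1]].
Characteristic polynomial det(A - λI) = λ^2 + 8λ + 16 = 0.
Single eigenvalue λ = -4 with algebraic multiplicity 2.
Eigenvector v = (-3,-1); generalized eigenvector w with (A-λI)w=v is (-2,-1).
General solution: e^(-4t)[C_1·v + C_2·(t·v + w)].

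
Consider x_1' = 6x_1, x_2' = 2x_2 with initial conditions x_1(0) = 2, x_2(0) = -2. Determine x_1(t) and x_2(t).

x_1(t) = 2e^(6t), x_2(t) = -2e^(2t)

Coefficient matrix A = [[6, 0], [0, 2]].
Characteristic polynomial det(A - λI) = λ^2 - 8λ + 12 = 0.
Eigenvalues λ = 2, 6.
For λ=2: (A-λI) row 1 is [4, 0], so an eigenvector is (0, -1).
For λ=6: (A-λI) row 2 is [0, -4], so an eigenvector is (1, 0).
General solution: K_1e^(2t)(0,-1) + K_2e^(6t)(1,0).
Applying x_1(0)=2, x_2(0)=-2 gives K_1=2, K_2=2.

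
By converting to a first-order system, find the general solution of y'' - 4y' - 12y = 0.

Let x_1 = y, x_2 = y'. Then x_1' = x_2 and x_2' = 12x_1 + 4x_2.
A = [[0,1],[12,4]]; det(A-λI) = λ^2 - 4λ - 12.
Eigenvalues λ = -2, 6 with eigenvectors (1,-2), (1,6).

y(t) = C_1e^(-2t) + C_2e^(6t)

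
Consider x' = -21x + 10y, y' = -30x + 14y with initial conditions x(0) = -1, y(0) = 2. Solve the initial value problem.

x(t) = 7e^(-t) - 8e^(-6t), y(t) = 14e^(-t) - 12e^(-6t)

Coefficient matrix A = [[-21, 10], [-30, 14]].
Characteristic polynomial det(A - λI) = λ^2 + 7λ + 6 = 0.
Eigenvalues λ = -1, -6.
For λ=-1: (A-λI) row 1 is [-20, 10], so an eigenvector is (1, 2).
For λ=-6: (A-λI) row 1 is [-15, 10], so an eigenvector is (-2, -3).
General solution: C_1e^(-t)(1,2) + C_2e^(-6t)(-2,-3).
Applying x(0)=-1, y(0)=2 gives C_1=7, C_2=4.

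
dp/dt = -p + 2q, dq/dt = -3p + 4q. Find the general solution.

Coefficient matrix A = [[-1, 2], [-3, 4]].
Characteristic polynomial det(A - λI) = λ^2 - 3λ + 2 = 0.
Eigenvalues λ = 2, 1.
For λ=2: (A-λI) row 1 is [-3, 2], so an eigenvector is (2, 3).
For λ=1: (A-λI) row 1 is [-2, 2], so an eigenvector is (1, 1).
General solution: c_1e^(2t)(2,3) + c_2e^(t)(1,1).

p(t) = 2c_1e^(2t) + c_2e^(t), q(t) = 3c_1e^(2t) + c_2e^(t)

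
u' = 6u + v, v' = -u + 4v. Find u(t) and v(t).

Coefficient matrix A = [[6, 1], [-1, 4]].
Characteristic polynomial det(A - λI) = λ^2 - 10λ + 25 = 0.
Single eigenvalue λ = 5 with algebraic multiplicity 2.
Eigenvector v = (-1,1); generalized eigenvector w with (A-λI)w=v is (-3,2).
General solution: e^(5t)[C_1·v + C_2·(t·v + w)].

u(t) = -C_1e^(5t) - C_2te^(5t) - 3C_2e^(5t), v(t) = C_1e^(5t) + C_2te^(5t) + 2C_2e^(5t)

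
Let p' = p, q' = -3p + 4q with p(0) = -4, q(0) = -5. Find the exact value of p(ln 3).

-12

A = [[1,0],[-3,4]]; eigenvalues λ = 4, 1.
Eigenvectors: (0,1) for λ=4, (-1,-1) for λ=1.
From the initial condition, c_1 = -1, c_2 = 4.
p(ln 3) = (-1)(3^4)(0) + (4)(3^1)(-1) = -12.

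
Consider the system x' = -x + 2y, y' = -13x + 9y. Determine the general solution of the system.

Coefficient matrix A = [[-1, 2], [-13, 9]].
Characteristic polynomial det(A - λI) = λ^2 - 8λ + 17 = 0.
Eigenvalues λ = 4 ± i (complex conjugate pair).
For λ=4+i: an eigenvector is (1,2) - i(-1,-3) = (1 + i, 2 + 3i).
A real fundamental pair from Re and Im of e^((4+i)t)v: X_1 = e^(4t)(cos(t)·(1,2) + sin(t)·(-1,-3)), X_2 = e^(4t)(sin(t)·(1,2) - cos(t)·(-1,-3)).
General solution: C_1X_1 + C_2X_2.

x(t) = -C_1e^(4t)sin(t) + C_1e^(4t)cos(t) + C_2e^(4t)sin(t) + C_2e^(4t)cos(t), y(t) = -3C_1e^(4t)sin(t) + 2C_1e^(4t)cos(t) + 2C_2e^(4t)sin(t) + 3C_2e^(4t)cos(t)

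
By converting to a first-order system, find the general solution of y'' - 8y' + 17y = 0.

y(t) = C_1e^(4t)cos(t) + C_2e^(4t)sin(t)

Let x_1 = y, x_2 = y'. Then x_1' = x_2 and x_2' = -17x_1 + 8x_2.
A = [[0,1],[-17,8]]; det(A-λI) = λ^2 - 8λ + 17.
Eigenvalues λ = 4 ± i.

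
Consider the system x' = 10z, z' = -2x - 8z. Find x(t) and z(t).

Coefficient matrix A = [[0, 10], [-2, -8]].
Characteristic polynomial det(A - λI) = λ^2 + 8λ + 20 = 0.
Eigenvalues λ = -4 ± 2i (complex conjugate pair).
For λ=-4+2i: an eigenvector is (2,-1) - i(-1,0) = (2 + i, -1).
A real fundamental pair from Re and Im of e^((-4+2i)t)v: X_1 = e^(-4t)(cos(2t)·(2,-1) + sin(2t)·(-1,0)), X_2 = e^(-4t)(sin(2t)·(2,-1) - cos(2t)·(-1,0)).
General solution: C_1X_1 + C_2X_2.

x(t) = -C_1e^(-4t)sin(2t) + 2C_1e^(-4t)cos(2t) + 2C_2e^(-4t)sin(2t) + C_2e^(-4t)cos(2t), z(t) = -C_1e^(-4t)cos(2t) - C_2e^(-4t)sin(2t)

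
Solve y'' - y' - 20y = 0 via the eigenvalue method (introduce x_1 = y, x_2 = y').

y(t) = C_1e^(-4t) + C_2e^(5t)

Let x_1 = y, x_2 = y'. Then x_1' = x_2 and x_2' = 20x_1 + x_2.
A = [[0,1],[20,1]]; det(A-λI) = λ^2 - λ - 20.
Eigenvalues λ = -4, 5 with eigenvectors (1,-4), (1,5).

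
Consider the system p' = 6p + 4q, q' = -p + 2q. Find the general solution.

Coefficient matrix A = [[6, 4], [-1, 2]].
Characteristic polynomial det(A - λI) = λ^2 - 8λ + 16 = 0.
Single eigenvalue λ = 4 with algebraic multiplicity 2.
Eigenvector v = (-2,1); generalized eigenvector w with (A-λI)w=v is (1,-1).
General solution: e^(4t)[C_1·v + C_2·(t·v + w)].

p(t) = -2C_1e^(4t) - 2C_2te^(4t) + C_2e^(4t), q(t) = C_1e^(4t) + C_2te^(4t) - C_2e^(4t)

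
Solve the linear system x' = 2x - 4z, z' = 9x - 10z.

Coefficient matrix A = [[2, -4], [9, -10]].
Characteristic polynomial det(A - λI) = λ^2 + 8λ + 16 = 0.
Single eigenvalue λ = -4 with algebraic multiplicity 2.
Eigenvector v = (2,3); generalized eigenvector w with (A-λI)w=v is (1,1).
General solution: e^(-4t)[C_1·v + C_2·(t·v + w)].

x(t) = 2C_1e^(-4t) + 2C_2te^(-4t) + C_2e^(-4t), z(t) = 3C_1e^(-4t) + 3C_2te^(-4t) + C_2e^(-4t)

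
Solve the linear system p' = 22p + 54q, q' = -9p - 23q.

p(t) = -3K_1e^(4t) + 2K_2e^(-5t), q(t) = K_1e^(4t) - K_2e^(-5t)

Coefficient matrix A = [[22, 54], [-9, -23]].
Characteristic polynomial det(A - λI) = λ^2 + λ - 20 = 0.
Eigenvalues λ = 4, -5.
For λ=4: (A-λI) row 1 is [18, 54], so an eigenvector is (-3, 1).
For λ=-5: (A-λI) row 1 is [27, 54], so an eigenvector is (2, -1).
General solution: K_1e^(4t)(-3,1) + K_2e^(-5t)(2,-1).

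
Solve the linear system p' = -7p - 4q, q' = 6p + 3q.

p(t) = c_1e^(-3t) + 2c_2e^(-t), q(t) = -c_1e^(-3t) - 3c_2e^(-t)

Coefficient matrix A = [[-7, -4], [6, 3]].
Characteristic polynomial det(A - λI) = λ^2 + 4λ + 3 = 0.
Eigenvalues λ = -3, -1.
For λ=-3: (A-λI) row 1 is [-4, -4], so an eigenvector is (1, -1).
For λ=-1: (A-λI) row 1 is [-6, -4], so an eigenvector is (2, -3).
General solution: c_1e^(-3t)(1,-1) + c_2e^(-t)(2,-3).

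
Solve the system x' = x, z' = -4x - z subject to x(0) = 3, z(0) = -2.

x(t) = 3e^(t), z(t) = -6e^(t) + 4e^(-t)

Coefficient matrix A = [[1, 0], [-4, -1]].
Characteristic polynomial det(A - λI) = λ^2 - 1 = 0.
Eigenvalues λ = -1, 1.
For λ=-1: (A-λI) row 1 is [2, 0], so an eigenvector is (0, 1).
For λ=1: (A-λI) row 2 is [-4, -2], so an eigenvector is (-1, 2).
General solution: C_1e^(-t)(0,1) + C_2e^(t)(-1,2).
Applying x(0)=3, z(0)=-2 gives C_1=4, C_2=-3.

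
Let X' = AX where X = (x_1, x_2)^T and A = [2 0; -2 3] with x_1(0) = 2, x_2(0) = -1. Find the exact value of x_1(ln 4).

32

A = [[2,0],[-2,3]]; eigenvalues λ = 2, 3.
Eigenvectors: (1,2) for λ=2, (0,-1) for λ=3.
From the initial condition, c_1 = 2, c_2 = 5.
x_1(ln 4) = (2)(4^2)(1) + (5)(4^3)(0) = 32.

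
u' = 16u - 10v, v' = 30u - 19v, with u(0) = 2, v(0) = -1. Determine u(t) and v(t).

u(t) = 10e^(t) - 8e^(-4t), v(t) = 15e^(t) - 16e^(-4t)

Coefficient matrix A = [[16, -10], [30, -19]].
Characteristic polynomial det(A - λI) = λ^2 + 3λ - 4 = 0.
Eigenvalues λ = 1, -4.
For λ=1: (A-λI) row 1 is [15, -10], so an eigenvector is (-2, -3).
For λ=-4: (A-λI) row 1 is [20, -10], so an eigenvector is (1, 2).
General solution: K_1e^(t)(-2,-3) + K_2e^(-4t)(1,2).
Applying u(0)=2, v(0)=-1 gives K_1=-5, K_2=-8.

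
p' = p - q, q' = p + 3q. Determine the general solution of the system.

Coefficient matrix A = [[1, -1], [1, 3]].
Characteristic polynomial det(A - λI) = λ^2 - 4λ + 4 = 0.
Single eigenvalue λ = 2 with algebraic multiplicity 2.
Eigenvector v = (1,-1); generalized eigenvector w with (A-λI)w=v is (-1,0).
General solution: e^(2t)[c_1·v + c_2·(t·v + w)].

p(t) = c_1e^(2t) + c_2te^(2t) - c_2e^(2t), q(t) = -c_1e^(2t) - c_2te^(2t)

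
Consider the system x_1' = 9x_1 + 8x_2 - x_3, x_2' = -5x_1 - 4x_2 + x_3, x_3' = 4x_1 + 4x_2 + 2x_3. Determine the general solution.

Coefficient matrix A = [[9, 8, -1], [-5, -4, 1], [4, 4, 2]].
det(A - λI) = 0 gives eigenvalues λ = 2, 4, 1.
For λ=2: eigenvector (-1,1,1).
For λ=4: eigenvector (-2,1,-2).
For λ=1: eigenvector (-1,1,0).
General solution: K_1e^(2t)(-1,1,1) + K_2e^(4t)(-2,1,-2) + K_3e^(t)(-1,1,0).

x_1(t) = -K_1e^(2t) - 2K_2e^(4t) - K_3e^(t), x_2(t) = K_1e^(2t) + K_2e^(4t) + K_3e^(t), x_3(t) = K_1e^(2t) - 2K_2e^(4t)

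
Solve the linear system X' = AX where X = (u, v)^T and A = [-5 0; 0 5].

Coefficient matrix A = [[-5, 0], [0, 5]].
Characteristic polynomial det(A - λI) = λ^2 - 25 = 0.
Eigenvalues λ = 5, -5.
For λ=5: (A-λI) row 1 is [-10, 0], so an eigenvector is (0, 1).
For λ=-5: (A-λI) row 2 is [0, 10], so an eigenvector is (-1, 0).
General solution: K_1e^(5t)(0,1) + K_2e^(-5t)(-1,0).

u(t) = -K_2e^(-5t), v(t) = K_1e^(5t)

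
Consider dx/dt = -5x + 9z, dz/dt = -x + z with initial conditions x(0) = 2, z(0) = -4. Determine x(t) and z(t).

Coefficient matrix A = [[-5, 9], [-1, 1]].
Characteristic polynomial det(A - λI) = λ^2 + 4λ + 4 = 0.
Single eigenvalue λ = -2 with algebraic multiplicity 2.
Eigenvector v = (-3,-1); generalized eigenvector w with (A-λI)w=v is (1,0).
General solution: e^(-2t)[c_1·v + c_2·(t·v + w)].
Applying x(0)=2, z(0)=-4 gives c_1=4, c_2=14.

x(t) = -42te^(-2t) + 2e^(-2t), z(t) = -14te^(-2t) - 4e^(-2t)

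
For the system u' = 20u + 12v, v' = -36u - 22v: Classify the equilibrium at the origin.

A = [[20,12],[-36,-22]]; det(A-λI) = λ^2 + 2λ - 8.
λ = -4, 2: opposite signs.

saddle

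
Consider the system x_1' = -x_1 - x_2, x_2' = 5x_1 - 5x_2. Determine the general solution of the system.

x_1(t) = C_1e^(-3t)sin(t) - C_2e^(-3t)cos(t), x_2(t) = 2C_1e^(-3t)sin(t) - C_1e^(-3t)cos(t) - C_2e^(-3t)sin(t) - 2C_2e^(-3t)cos(t)

Coefficient matrix A = [[-1, -1], [5, -5]].
Characteristic polynomial det(A - λI) = λ^2 + 6λ + 10 = 0.
Eigenvalues λ = -3 ± i (complex conjugate pair).
For λ=-3+i: an eigenvector is (0,-1) - i(1,2) = (0 - i, -1 - 2i).
A real fundamental pair from Re and Im of e^((-3+i)t)v: X_1 = e^(-3t)(cos(t)·(0,-1) + sin(t)·(1,2)), X_2 = e^(-3t)(sin(t)·(0,-1) - cos(t)·(1,2)).
General solution: C_1X_1 + C_2X_2.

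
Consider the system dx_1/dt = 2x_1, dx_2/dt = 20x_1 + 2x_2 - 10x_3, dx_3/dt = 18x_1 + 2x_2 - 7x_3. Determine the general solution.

Coefficient matrix A = [[2, 0, 0], [20, 2, -10], [18, 2, -7]].
det(A - λI) = 0 gives eigenvalues λ = -3, -2, 2.
For λ=-3: eigenvector (0,2,1).
For λ=-2: eigenvector (0,5,2).
For λ=2: eigenvector (1,0,2).
General solution: K_1e^(-3t)(0,2,1) + K_2e^(-2t)(0,5,2) + K_3e^(2t)(1,0,2).

x_1(t) = K_3e^(2t), x_2(t) = 2K_1e^(-3t) + 5K_2e^(-2t), x_3(t) = K_1e^(-3t) + 2K_2e^(-2t) + 2K_3e^(2t)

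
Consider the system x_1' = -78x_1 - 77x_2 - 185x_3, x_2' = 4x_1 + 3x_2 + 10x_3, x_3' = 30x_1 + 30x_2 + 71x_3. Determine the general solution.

Coefficient matrix A = [[-78, -77, -185], [4, 3, 10], [30, 30, 71]].
det(A - λI) = 0 gives eigenvalues λ = -4, -1, 1.
For λ=-4: eigenvector (5,0,-2).
For λ=-1: eigenvector (-1,1,0).
For λ=1: eigenvector (-8,1,3).
General solution: K_1e^(-4t)(5,0,-2) + K_2e^(-t)(-1,1,0) + K_3e^(t)(-8,1,3).

x_1(t) = 5K_1e^(-4t) - K_2e^(-t) - 8K_3e^(t), x_2(t) = K_2e^(-t) + K_3e^(t), x_3(t) = -2K_1e^(-4t) + 3K_3e^(t)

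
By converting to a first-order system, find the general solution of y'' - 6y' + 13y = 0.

Let x_1 = y, x_2 = y'. Then x_1' = x_2 and x_2' = -13x_1 + 6x_2.
A = [[0,1],[-13,6]]; det(A-λI) = λ^2 - 6λ + 13.
Eigenvalues λ = 3 ± 2i.

y(t) = C_1e^(3t)cos(2t) + C_2e^(3t)sin(2t)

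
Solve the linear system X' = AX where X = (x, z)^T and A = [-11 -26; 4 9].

x(t) = -2K_1e^(-t)sin(2t) + 3K_1e^(-t)cos(2t) + 3K_2e^(-t)sin(2t) + 2K_2e^(-t)cos(2t), z(t) = K_1e^(-t)sin(2t) - K_1e^(-t)cos(2t) - K_2e^(-t)sin(2t) - K_2e^(-t)cos(2t)

Coefficient matrix A = [[-11, -26], [4, 9]].
Characteristic polynomial det(A - λI) = λ^2 + 2λ + 5 = 0.
Eigenvalues λ = -1 ± 2i (complex conjugate pair).
For λ=-1+2i: an eigenvector is (3,-1) - i(-2,1) = (3 + 2i, -1 - i).
A real fundamental pair from Re and Im of e^((-1+2i)t)v: X_1 = e^(-t)(cos(2t)·(3,-1) + sin(2t)·(-2,1)), X_2 = e^(-t)(sin(2t)·(3,-1) - cos(2t)·(-2,1)).
General solution: K_1X_1 + K_2X_2.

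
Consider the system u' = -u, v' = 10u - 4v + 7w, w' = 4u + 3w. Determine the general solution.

Coefficient matrix A = [[-1, 0, 0], [10, -4, 7], [4, 0, 3]].
det(A - λI) = 0 gives eigenvalues λ = -1, 3, -4.
For λ=-1: eigenvector (1,1,-1).
For λ=3: eigenvector (0,1,1).
For λ=-4: eigenvector (0,1,0).
General solution: c_1e^(-t)(1,1,-1) + c_2e^(3t)(0,1,1) + c_3e^(-4t)(0,1,0).

u(t) = c_1e^(-t), v(t) = c_1e^(-t) + c_2e^(3t) + c_3e^(-4t), w(t) = -c_1e^(-t) + c_2e^(3t)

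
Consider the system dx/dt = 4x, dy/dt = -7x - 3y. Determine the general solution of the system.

Coefficient matrix A = [[4, 0], [-7, -3]].
Characteristic polynomial det(A - λI) = λ^2 - λ - 12 = 0.
Eigenvalues λ = -3, 4.
For λ=-3: (A-λI) row 1 is [7, 0], so an eigenvector is (0, -1).
For λ=4: (A-λI) row 2 is [-7, -7], so an eigenvector is (1, -1).
General solution: c_1e^(-3t)(0,-1) + c_2e^(4t)(1,-1).

x(t) = c_2e^(4t), y(t) = -c_1e^(-3t) - c_2e^(4t)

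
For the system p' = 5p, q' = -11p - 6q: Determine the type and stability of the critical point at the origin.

A = [[5,0],[-11,-6]]; det(A-λI) = λ^2 + λ - 30.
λ = 5, -6: opposite signs.

saddle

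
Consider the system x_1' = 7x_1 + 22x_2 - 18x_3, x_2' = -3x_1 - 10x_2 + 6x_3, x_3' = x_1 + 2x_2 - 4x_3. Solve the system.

Coefficient matrix A = [[7, 22, -18], [-3, -10, 6], [1, 2, -4]].
det(A - λI) = 0 gives eigenvalues λ = -4, -1, -2.
For λ=-4: eigenvector (-2,1,0).
For λ=-1: eigenvector (5,-1,1).
For λ=-2: eigenvector (2,0,1).
General solution: C_1e^(-4t)(-2,1,0) + C_2e^(-t)(5,-1,1) + C_3e^(-2t)(2,0,1).

x_1(t) = -2C_1e^(-4t) + 5C_2e^(-t) + 2C_3e^(-2t), x_2(t) = C_1e^(-4t) - C_2e^(-t), x_3(t) = C_2e^(-t) + C_3e^(-2t)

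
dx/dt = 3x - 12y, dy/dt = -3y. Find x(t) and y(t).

Coefficient matrix A = [[3, -12], [0, -3]].
Characteristic polynomial det(A - λI) = λ^2 - 9 = 0.
Eigenvalues λ = -3, 3.
For λ=-3: (A-λI) row 1 is [6, -12], so an eigenvector is (-2, -1).
For λ=3: (A-λI) row 1 is [0, -12], so an eigenvector is (1, 0).
General solution: c_1e^(-3t)(-2,-1) + c_2e^(3t)(1,0).

x(t) = -2c_1e^(-3t) + c_2e^(3t), y(t) = -c_1e^(-3t)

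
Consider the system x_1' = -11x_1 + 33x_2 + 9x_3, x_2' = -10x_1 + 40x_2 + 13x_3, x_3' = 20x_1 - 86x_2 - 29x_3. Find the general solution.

x_1(t) = 3K_1e^(-3t) + 3K_2e^(-t) - K_3e^(4t), x_2(t) = K_1e^(-3t) + 2K_2e^(-t) - K_3e^(4t), x_3(t) = -K_1e^(-3t) - 4K_2e^(-t) + 2K_3e^(4t)

Coefficient matrix A = [[-11, 33, 9], [-10, 40, 13], [20, -86, -29]].
det(A - λI) = 0 gives eigenvalues λ = -3, -1, 4.
For λ=-3: eigenvector (3,1,-1).
For λ=-1: eigenvector (3,2,-4).
For λ=4: eigenvector (-1,-1,2).
General solution: K_1e^(-3t)(3,1,-1) + K_2e^(-t)(3,2,-4) + K_3e^(4t)(-1,-1,2).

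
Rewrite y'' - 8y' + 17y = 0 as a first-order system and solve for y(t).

y(t) = K_1e^(4t)cos(t) + K_2e^(4t)sin(t)

Let x_1 = y, x_2 = y'. Then x_1' = x_2 and x_2' = -17x_1 + 8x_2.
A = [[0,1],[-17,8]]; det(A-λI) = λ^2 - 8λ + 17.
Eigenvalues λ = 4 ± i.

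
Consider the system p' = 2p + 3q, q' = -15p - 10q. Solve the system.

p(t) = -C_1e^(-4t)sin(3t) + C_2e^(-4t)cos(3t), q(t) = 2C_1e^(-4t)sin(3t) - C_1e^(-4t)cos(3t) - C_2e^(-4t)sin(3t) - 2C_2e^(-4t)cos(3t)

Coefficient matrix A = [[2, 3], [-15, -10]].
Characteristic polynomial det(A - λI) = λ^2 + 8λ + 25 = 0.
Eigenvalues λ = -4 ± 3i (complex conjugate pair).
For λ=-4+3i: an eigenvector is (0,-1) - i(-1,2) = (0 + i, -1 - 2i).
A real fundamental pair from Re and Im of e^((-4+3i)t)v: X_1 = e^(-4t)(cos(3t)·(0,-1) + sin(3t)·(-1,2)), X_2 = e^(-4t)(sin(3t)·(0,-1) - cos(3t)·(-1,2)).
General solution: C_1X_1 + C_2X_2.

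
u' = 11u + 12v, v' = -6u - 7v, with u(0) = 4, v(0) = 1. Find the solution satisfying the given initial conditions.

Coefficient matrix A = [[11, 12], [-6, -7]].
Characteristic polynomial det(A - λI) = λ^2 - 4λ - 5 = 0.
Eigenvalues λ = -1, 5.
For λ=-1: (A-λI) row 1 is [12, 12], so an eigenvector is (-1, 1).
For λ=5: (A-λI) row 1 is [6, 12], so an eigenvector is (-2, 1).
General solution: K_1e^(-t)(-1,1) + K_2e^(5t)(-2,1).
Applying u(0)=4, v(0)=1 gives K_1=6, K_2=-5.

u(t) = 10e^(5t) - 6e^(-t), v(t) = -5e^(5t) + 6e^(-t)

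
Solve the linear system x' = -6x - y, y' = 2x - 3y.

x(t) = K_1e^(-4t) + K_2e^(-5t), y(t) = -2K_1e^(-4t) - K_2e^(-5t)

Coefficient matrix A = [[-6, -1], [2, -3]].
Characteristic polynomial det(A - λI) = λ^2 + 9λ + 20 = 0.
Eigenvalues λ = -4, -5.
For λ=-4: (A-λI) row 1 is [-2, -1], so an eigenvector is (1, -2).
For λ=-5: (A-λI) row 1 is [-1, -1], so an eigenvector is (1, -1).
General solution: K_1e^(-4t)(1,-2) + K_2e^(-5t)(1,-1).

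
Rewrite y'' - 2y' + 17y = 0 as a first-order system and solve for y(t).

Let x_1 = y, x_2 = y'. Then x_1' = x_2 and x_2' = -17x_1 + 2x_2.
A = [[0,1],[-17,2]]; det(A-λI) = λ^2 - 2λ + 17.
Eigenvalues λ = 1 ± 4i.

y(t) = C_1e^(t)cos(4t) + C_2e^(t)sin(4t)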